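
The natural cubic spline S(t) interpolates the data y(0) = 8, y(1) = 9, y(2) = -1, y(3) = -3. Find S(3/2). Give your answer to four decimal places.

4.2250

Let M_i = S''(x_i). Step sizes h_i = 1, 1, 1; slopes of the chords Δ_i = (y_(i+1) - y_i)/h_i = 1, -10, -2.
  1·M_0 + 4·M_1 + 1·M_2 = 6(Δ_1 - Δ_0) = -66
  1·M_1 + 4·M_2 + 1·M_3 = 6(Δ_2 - Δ_1) = 48
Natural end conditions: M_0 = M_3 = 0.
Solving: M_0 = 0, M_1 = -104/5, M_2 = 86/5, M_3 = 0.
On [1, 2], S(t) = 9 - 89/15·(t - 1) - 52/5·(t - 1)² + 19/3·(t - 1)³.
With (t - 1) = 1/2: S(3/2) = 169/40.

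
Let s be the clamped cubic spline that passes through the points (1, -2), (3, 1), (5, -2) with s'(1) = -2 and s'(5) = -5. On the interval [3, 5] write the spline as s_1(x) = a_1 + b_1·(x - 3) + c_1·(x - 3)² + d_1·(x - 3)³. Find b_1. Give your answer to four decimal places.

Put M_i = s'' at the i-th knot. Here h = (2, 2) and Δ = (3/2, -3/2), so the interior equations h_(i-1)·M_(i-1) + 2(h_(i-1)+h_i)·M_i + h_i·M_(i+1) = 6(Δ_i − Δ_(i-1)) read
  2·M_0 + 8·M_1 + 2·M_2 = 6(Δ_1 - Δ_0) = -18
Clamped end conditions give two more equations: 2h_0·M_0 + h_0·M_1 = 6(Δ_0 - s'(1)) = 21 and h_1·M_1 + 2h_1·M_2 = 6(s'(5) - Δ_1) = -21.
Forward elimination and back-substitution give M_0 = 27/4, M_1 = -3, M_2 = -15/4.
On [3, 5], with s_1(x) = a_1 + b_1·(x - 3) + c_1·(x - 3)² + d_1·(x - 3)³: c_1 = M_1/2 = -3/2, d_1 = (M_2 - M_1)/(6h_1) = -1/16, b_1 = Δ_1 - h_1(2M_1 + M_2)/6 = 7/4.

1.7500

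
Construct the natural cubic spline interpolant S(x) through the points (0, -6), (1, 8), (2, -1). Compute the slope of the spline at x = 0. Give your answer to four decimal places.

With M_i denoting the second derivative at x_i, h_i = 1, 1, and Δ_i = (y_(i+1) − y_i)/h_i = 14, -9:
  1·M_0 + 4·M_1 + 1·M_2 = 6(Δ_1 - Δ_0) = -138
Natural end conditions: M_0 = M_2 = 0.
Solving: M_0 = 0, M_1 = -69/2, M_2 = 0.
On [0, 1], S'(x) = b_0 + 2c_0·x + 3d_0·x² with b_0 = Δ_0 - h_0(2M_0 + M_1)/6 = 79/4, c_0 = M_0/2 = 0, d_0 = (M_1 - M_0)/(6h_0) = -23/4. So S'(0) = 79/4.

19.7500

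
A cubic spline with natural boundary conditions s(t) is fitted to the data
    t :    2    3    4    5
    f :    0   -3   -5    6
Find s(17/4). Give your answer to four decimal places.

Let M_i = s''(x_i). Step sizes h_i = 1, 1, 1; slopes of the chords Δ_i = (y_(i+1) - y_i)/h_i = -3, -2, 11.
  1·M_0 + 4·M_1 + 1·M_2 = 6(Δ_1 - Δ_0) = 6
  1·M_1 + 4·M_2 + 1·M_3 = 6(Δ_2 - Δ_1) = 78
Natural end conditions: M_0 = M_3 = 0.
Solving: M_0 = 0, M_1 = -18/5, M_2 = 102/5, M_3 = 0.
On [4, 5], s(t) = -5 + 21/5·(t - 4) + 51/5·(t - 4)² - 17/5·(t - 4)³.
With (t - 4) = 1/4: s(17/4) = -1077/320.

-3.3656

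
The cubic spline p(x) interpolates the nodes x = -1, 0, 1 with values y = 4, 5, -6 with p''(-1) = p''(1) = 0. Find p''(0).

-18

With σ_i denoting the second derivative at x_i, h_i = 1, 1, and Δ_i = (y_(i+1) − y_i)/h_i = 1, -11:
  1·σ_0 + 4·σ_1 + 1·σ_2 = 6(Δ_1 - Δ_0) = -72
Natural end conditions: σ_0 = σ_2 = 0.
Forward elimination and back-substitution give σ_0 = 0, σ_1 = -18, σ_2 = 0.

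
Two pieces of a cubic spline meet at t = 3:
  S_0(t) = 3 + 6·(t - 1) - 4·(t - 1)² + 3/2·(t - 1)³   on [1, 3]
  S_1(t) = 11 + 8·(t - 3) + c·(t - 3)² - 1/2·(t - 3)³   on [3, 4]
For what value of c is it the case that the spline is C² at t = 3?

5

S_0''(t) = -8 + 9·(t - 1), so S_0''(3) = 10. On the right, S_1''(3) = 2c, so c = 5.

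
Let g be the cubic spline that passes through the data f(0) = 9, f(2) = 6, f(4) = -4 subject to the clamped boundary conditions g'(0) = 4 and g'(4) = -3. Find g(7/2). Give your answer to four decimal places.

-2.0742

With m_i denoting the second derivative at x_i, h_i = 2, 2, and Δ_i = (y_(i+1) − y_i)/h_i = -3/2, -5:
  2·m_0 + 8·m_1 + 2·m_2 = 6(Δ_1 - Δ_0) = -21
Clamped end conditions give two more equations: 2h_0·m_0 + h_0·m_1 = 6(Δ_0 - g'(0)) = -33 and h_1·m_1 + 2h_1·m_2 = 6(g'(4) - Δ_1) = 12.
Solving the tridiagonal system: m_0 = -59/8, m_1 = -7/4, m_2 = 31/8.
On [2, 4], g(x) = 6 - 41/8·(x - 2) - 7/8·(x - 2)² + 15/32·(x - 2)³.
With (x - 2) = 3/2: g(7/2) = -531/256.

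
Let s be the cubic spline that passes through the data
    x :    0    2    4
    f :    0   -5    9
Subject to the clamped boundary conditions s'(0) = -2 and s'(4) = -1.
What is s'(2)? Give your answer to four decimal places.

4.1250

With σ_i denoting the second derivative at x_i, h_i = 2, 2, and Δ_i = (y_(i+1) − y_i)/h_i = -5/2, 7:
  2·σ_0 + 8·σ_1 + 2·σ_2 = 6(Δ_1 - Δ_0) = 57
Clamped end conditions give two more equations: 2h_0·σ_0 + h_0·σ_1 = 6(Δ_0 - s'(0)) = -3 and h_1·σ_1 + 2h_1·σ_2 = 6(s'(4) - Δ_1) = -48.
Solving the tridiagonal system: σ_0 = -61/8, σ_1 = 55/4, σ_2 = -151/8.
On [2, 4], s'(x) = b_1 + 2c_1·(x - 2) + 3d_1·(x - 2)² with b_1 = Δ_1 - h_1(2σ_1 + σ_2)/6 = 33/8, c_1 = σ_1/2 = 55/8, d_1 = (σ_2 - σ_1)/(6h_1) = -87/32. So s'(2) = 33/8.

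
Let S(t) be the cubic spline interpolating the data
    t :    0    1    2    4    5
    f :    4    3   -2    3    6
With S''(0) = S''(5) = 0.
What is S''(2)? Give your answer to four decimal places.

9.8361

With m_i denoting the second derivative at x_i, h_i = 1, 1, 2, 1, and Δ_i = (y_(i+1) − y_i)/h_i = -1, -5, 5/2, 3:
  1·m_0 + 4·m_1 + 1·m_2 = 6(Δ_1 - Δ_0) = -24
  1·m_1 + 6·m_2 + 2·m_3 = 6(Δ_2 - Δ_1) = 45
  2·m_2 + 6·m_3 + 1·m_4 = 6(Δ_3 - Δ_2) = 3
Natural end conditions: m_0 = m_4 = 0.
Forward elimination and back-substitution give m_0 = 0, m_1 = -516/61, m_2 = 600/61, m_3 = -339/122, m_4 = 0.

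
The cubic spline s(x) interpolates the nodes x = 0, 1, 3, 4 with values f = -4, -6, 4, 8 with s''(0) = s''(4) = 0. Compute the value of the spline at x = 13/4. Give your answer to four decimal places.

5.2051

With m_i denoting the second derivative at x_i, h_i = 1, 2, 1, and Δ_i = (y_(i+1) − y_i)/h_i = -2, 5, 4:
  1·m_0 + 6·m_1 + 2·m_2 = 6(Δ_1 - Δ_0) = 42
  2·m_1 + 6·m_2 + 1·m_3 = 6(Δ_2 - Δ_1) = -6
Natural end conditions: m_0 = m_3 = 0.
Hence m_0 = 0, m_1 = 33/4, m_2 = -15/4, m_3 = 0.
On [3, 4], s(x) = 4 + 21/4·(x - 3) - 15/8·(x - 3)² + 5/8·(x - 3)³.
With (x - 3) = 1/4: s(13/4) = 2665/512.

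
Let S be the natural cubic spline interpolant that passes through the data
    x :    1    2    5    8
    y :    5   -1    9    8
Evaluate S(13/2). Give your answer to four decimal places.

Put M_i = S'' at the i-th knot. Here h = (1, 3, 3) and Δ = (-6, 10/3, -1/3), so the interior equations h_(i-1)·M_(i-1) + 2(h_(i-1)+h_i)·M_i + h_i·M_(i+1) = 6(Δ_i − Δ_(i-1)) read
  1·M_0 + 8·M_1 + 3·M_2 = 6(Δ_1 - Δ_0) = 56
  3·M_1 + 12·M_2 + 3·M_3 = 6(Δ_2 - Δ_1) = -22
Natural end conditions: M_0 = M_3 = 0.
Solving: M_0 = 0, M_1 = 246/29, M_2 = -344/87, M_3 = 0.
On [5, 8], S(x) = 9 + 105/29·(x - 5) - 172/87·(x - 5)² + 172/783·(x - 5)³.
With (x - 5) = 3/2: S(13/2) = 311/29.

10.7241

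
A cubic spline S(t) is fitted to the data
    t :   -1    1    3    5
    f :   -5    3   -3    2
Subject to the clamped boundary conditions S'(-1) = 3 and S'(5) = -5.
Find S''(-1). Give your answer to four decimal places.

6.2333

Put m_i = S'' at the i-th knot. Here h = (2, 2, 2) and Δ = (4, -3, 5/2), so the interior equations h_(i-1)·m_(i-1) + 2(h_(i-1)+h_i)·m_i + h_i·m_(i+1) = 6(Δ_i − Δ_(i-1)) read
  2·m_0 + 8·m_1 + 2·m_2 = 6(Δ_1 - Δ_0) = -42
  2·m_1 + 8·m_2 + 2·m_3 = 6(Δ_2 - Δ_1) = 33
Clamped end conditions give two more equations: 2h_0·m_0 + h_0·m_1 = 6(Δ_0 - S'(-1)) = 6 and h_2·m_2 + 2h_2·m_3 = 6(S'(5) - Δ_2) = -45.
Hence m_0 = 187/30, m_1 = -142/15, m_2 = 319/30, m_3 = -497/30.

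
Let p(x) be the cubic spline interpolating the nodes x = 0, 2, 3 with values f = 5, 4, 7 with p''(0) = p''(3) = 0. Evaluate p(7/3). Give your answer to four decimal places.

4.7840

With M_i denoting the second derivative at x_i, h_i = 2, 1, and Δ_i = (y_(i+1) − y_i)/h_i = -1/2, 3:
  2·M_0 + 6·M_1 + 1·M_2 = 6(Δ_1 - Δ_0) = 21
Natural end conditions: M_0 = M_2 = 0.
Hence M_0 = 0, M_1 = 7/2, M_2 = 0.
On [2, 3], p(x) = 4 + 11/6·(x - 2) + 7/4·(x - 2)² - 7/12·(x - 2)³.
With (x - 2) = 1/3: p(7/3) = 775/162.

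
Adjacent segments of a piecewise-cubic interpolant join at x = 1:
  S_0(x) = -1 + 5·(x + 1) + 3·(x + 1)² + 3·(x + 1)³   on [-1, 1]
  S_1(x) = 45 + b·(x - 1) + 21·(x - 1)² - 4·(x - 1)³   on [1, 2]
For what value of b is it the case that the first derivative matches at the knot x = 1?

53

S_0'(x) = 5 + 6·(x + 1) + 9·(x + 1)², so S_0'(1) = 53. On the right, S_1'(1) = b, so b = 53.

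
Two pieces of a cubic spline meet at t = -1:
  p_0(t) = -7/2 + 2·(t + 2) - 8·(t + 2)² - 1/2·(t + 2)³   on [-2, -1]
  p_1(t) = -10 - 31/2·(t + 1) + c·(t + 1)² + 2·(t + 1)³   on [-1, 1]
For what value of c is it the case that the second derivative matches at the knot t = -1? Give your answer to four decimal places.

p_0''(t) = -16 - 3·(t + 2), so p_0''(-1) = -19. On the right, p_1''(-1) = 2c, so c = -19/2.

-9.5000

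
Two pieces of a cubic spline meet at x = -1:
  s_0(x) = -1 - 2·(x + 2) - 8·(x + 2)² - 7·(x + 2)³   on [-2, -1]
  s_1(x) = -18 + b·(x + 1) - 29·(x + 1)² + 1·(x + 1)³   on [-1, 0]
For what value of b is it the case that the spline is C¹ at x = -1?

-39

s_0'(x) = -2 - 16·(x + 2) - 21·(x + 2)², so s_0'(-1) = -39. On the right, s_1'(-1) = b, so b = -39.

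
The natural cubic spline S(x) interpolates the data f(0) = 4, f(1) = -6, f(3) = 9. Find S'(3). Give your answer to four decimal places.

Put M_i = S'' at the i-th knot. Here h = (1, 2) and Δ = (-10, 15/2), so the interior equations h_(i-1)·M_(i-1) + 2(h_(i-1)+h_i)·M_i + h_i·M_(i+1) = 6(Δ_i − Δ_(i-1)) read
  1·M_0 + 6·M_1 + 2·M_2 = 6(Δ_1 - Δ_0) = 105
Natural end conditions: M_0 = M_2 = 0.
Hence M_0 = 0, M_1 = 35/2, M_2 = 0.
On [1, 3], S'(x) = b_1 + 2c_1·(x - 1) + 3d_1·(x - 1)² with b_1 = Δ_1 - h_1(2M_1 + M_2)/6 = -25/6, c_1 = M_1/2 = 35/4, d_1 = (M_2 - M_1)/(6h_1) = -35/24. So S'(3) = 40/3.

13.3333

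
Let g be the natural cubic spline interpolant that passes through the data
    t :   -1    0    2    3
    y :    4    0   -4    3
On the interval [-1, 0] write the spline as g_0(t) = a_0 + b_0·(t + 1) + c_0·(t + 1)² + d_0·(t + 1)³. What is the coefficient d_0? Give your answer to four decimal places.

-0.1875

Let M_i = g''(x_i). Step sizes h_i = 1, 2, 1; slopes of the chords Δ_i = (y_(i+1) - y_i)/h_i = -4, -2, 7.
  1·M_0 + 6·M_1 + 2·M_2 = 6(Δ_1 - Δ_0) = 12
  2·M_1 + 6·M_2 + 1·M_3 = 6(Δ_2 - Δ_1) = 54
Natural end conditions: M_0 = M_3 = 0.
Solving the tridiagonal system: M_0 = 0, M_1 = -9/8, M_2 = 75/8, M_3 = 0.
On [-1, 0], with g_0(t) = a_0 + b_0·(t + 1) + c_0·(t + 1)² + d_0·(t + 1)³: c_0 = M_0/2 = 0, d_0 = (M_1 - M_0)/(6h_0) = -3/16, b_0 = Δ_0 - h_0(2M_0 + M_1)/6 = -61/16.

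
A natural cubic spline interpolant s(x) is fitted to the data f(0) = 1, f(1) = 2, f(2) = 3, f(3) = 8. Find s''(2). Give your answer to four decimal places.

6.4000

Write σ_i for s''(x_i). With h_i = 1, 1, 1 and divided differences Δ_i = 1, 1, 5, the continuity of s' gives the tridiagonal system
  1·σ_0 + 4·σ_1 + 1·σ_2 = 6(Δ_1 - Δ_0) = 0
  1·σ_1 + 4·σ_2 + 1·σ_3 = 6(Δ_2 - Δ_1) = 24
Natural end conditions: σ_0 = σ_3 = 0.
Solving the tridiagonal system: σ_0 = 0, σ_1 = -8/5, σ_2 = 32/5, σ_3 = 0.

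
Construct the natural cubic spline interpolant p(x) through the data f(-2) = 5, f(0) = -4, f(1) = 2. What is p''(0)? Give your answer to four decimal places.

10.5000

With M_i denoting the second derivative at x_i, h_i = 2, 1, and Δ_i = (y_(i+1) − y_i)/h_i = -9/2, 6:
  2·M_0 + 6·M_1 + 1·M_2 = 6(Δ_1 - Δ_0) = 63
Natural end conditions: M_0 = M_2 = 0.
Hence M_0 = 0, M_1 = 21/2, M_2 = 0.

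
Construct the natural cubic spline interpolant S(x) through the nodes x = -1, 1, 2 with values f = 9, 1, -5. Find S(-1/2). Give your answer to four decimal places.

7.3125

Write m_i for S''(x_i). With h_i = 2, 1 and divided differences Δ_i = -4, -6, the continuity of S' gives the tridiagonal system
  2·m_0 + 6·m_1 + 1·m_2 = 6(Δ_1 - Δ_0) = -12
Natural end conditions: m_0 = m_2 = 0.
Solving: m_0 = 0, m_1 = -2, m_2 = 0.
On [-1, 1], S(x) = 9 - 10/3·(x + 1) + 0·(x + 1)² - 1/6·(x + 1)³.
With (x + 1) = 1/2: S(-1/2) = 117/16.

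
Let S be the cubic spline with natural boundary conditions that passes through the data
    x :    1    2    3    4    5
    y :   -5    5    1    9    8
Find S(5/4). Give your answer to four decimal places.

With M_i denoting the second derivative at x_i, h_i = 1, 1, 1, 1, and Δ_i = (y_(i+1) − y_i)/h_i = 10, -4, 8, -1:
  1·M_0 + 4·M_1 + 1·M_2 = 6(Δ_1 - Δ_0) = -84
  1·M_1 + 4·M_2 + 1·M_3 = 6(Δ_2 - Δ_1) = 72
  1·M_2 + 4·M_3 + 1·M_4 = 6(Δ_3 - Δ_2) = -54
Natural end conditions: M_0 = M_4 = 0.
Hence M_0 = 0, M_1 = -801/28, M_2 = 213/7, M_3 = -591/28, M_4 = 0.
On [1, 2], S(x) = -5 + 827/56·(x - 1) + 0·(x - 1)² - 267/56·(x - 1)³.
With (x - 1) = 1/4: S(5/4) = -4955/3584.

-1.3825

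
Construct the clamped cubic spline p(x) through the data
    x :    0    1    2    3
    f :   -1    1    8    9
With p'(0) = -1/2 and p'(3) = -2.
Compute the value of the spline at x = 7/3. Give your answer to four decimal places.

9.1630

Let m_i = p''(x_i). Step sizes h_i = 1, 1, 1; slopes of the chords Δ_i = (y_(i+1) - y_i)/h_i = 2, 7, 1.
  1·m_0 + 4·m_1 + 1·m_2 = 6(Δ_1 - Δ_0) = 30
  1·m_1 + 4·m_2 + 1·m_3 = 6(Δ_2 - Δ_1) = -36
Clamped end conditions give two more equations: 2h_0·m_0 + h_0·m_1 = 6(Δ_0 - p'(0)) = 15 and h_2·m_2 + 2h_2·m_3 = 6(p'(3) - Δ_2) = -18.
Forward elimination and back-substitution give m_0 = 14/5, m_1 = 47/5, m_2 = -52/5, m_3 = -19/5.
On [2, 3], p(x) = 8 + 51/10·(x - 2) - 26/5·(x - 2)² + 11/10·(x - 2)³.
With (x - 2) = 1/3: p(7/3) = 1237/135.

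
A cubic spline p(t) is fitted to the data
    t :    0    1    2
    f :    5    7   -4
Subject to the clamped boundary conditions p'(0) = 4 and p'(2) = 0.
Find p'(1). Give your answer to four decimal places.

-7.7500

With M_i denoting the second derivative at x_i, h_i = 1, 1, and Δ_i = (y_(i+1) − y_i)/h_i = 2, -11:
  1·M_0 + 4·M_1 + 1·M_2 = 6(Δ_1 - Δ_0) = -78
Clamped end conditions give two more equations: 2h_0·M_0 + h_0·M_1 = 6(Δ_0 - p'(0)) = -12 and h_1·M_1 + 2h_1·M_2 = 6(p'(2) - Δ_1) = 66.
Solving: M_0 = 23/2, M_1 = -35, M_2 = 101/2.
On [1, 2], p'(t) = b_1 + 2c_1·(t - 1) + 3d_1·(t - 1)² with b_1 = Δ_1 - h_1(2M_1 + M_2)/6 = -31/4, c_1 = M_1/2 = -35/2, d_1 = (M_2 - M_1)/(6h_1) = 57/4. So p'(1) = -31/4.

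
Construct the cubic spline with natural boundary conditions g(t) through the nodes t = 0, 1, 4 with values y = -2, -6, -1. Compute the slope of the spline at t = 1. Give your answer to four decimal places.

Write M_i for g''(x_i). With h_i = 1, 3 and divided differences Δ_i = -4, 5/3, the continuity of g' gives the tridiagonal system
  1·M_0 + 8·M_1 + 3·M_2 = 6(Δ_1 - Δ_0) = 34
Natural end conditions: M_0 = M_2 = 0.
Forward elimination and back-substitution give M_0 = 0, M_1 = 17/4, M_2 = 0.
On [1, 4], g'(t) = b_1 + 2c_1·(t - 1) + 3d_1·(t - 1)² with b_1 = Δ_1 - h_1(2M_1 + M_2)/6 = -31/12, c_1 = M_1/2 = 17/8, d_1 = (M_2 - M_1)/(6h_1) = -17/72. So g'(1) = -31/12.

-2.5833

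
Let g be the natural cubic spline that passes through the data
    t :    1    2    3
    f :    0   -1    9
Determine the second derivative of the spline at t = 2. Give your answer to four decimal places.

Let σ_i = g''(x_i). Step sizes h_i = 1, 1; slopes of the chords Δ_i = (y_(i+1) - y_i)/h_i = -1, 10.
  1·σ_0 + 4·σ_1 + 1·σ_2 = 6(Δ_1 - Δ_0) = 66
Natural end conditions: σ_0 = σ_2 = 0.
Forward elimination and back-substitution give σ_0 = 0, σ_1 = 33/2, σ_2 = 0.

16.5000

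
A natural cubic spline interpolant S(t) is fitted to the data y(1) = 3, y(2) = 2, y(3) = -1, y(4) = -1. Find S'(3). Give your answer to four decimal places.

-1.8667

Let m_i = S''(x_i). Step sizes h_i = 1, 1, 1; slopes of the chords Δ_i = (y_(i+1) - y_i)/h_i = -1, -3, 0.
  1·m_0 + 4·m_1 + 1·m_2 = 6(Δ_1 - Δ_0) = -12
  1·m_1 + 4·m_2 + 1·m_3 = 6(Δ_2 - Δ_1) = 18
Natural end conditions: m_0 = m_3 = 0.
Solving the tridiagonal system: m_0 = 0, m_1 = -22/5, m_2 = 28/5, m_3 = 0.
On [3, 4], S'(t) = b_2 + 2c_2·(t - 3) + 3d_2·(t - 3)² with b_2 = Δ_2 - h_2(2m_2 + m_3)/6 = -28/15, c_2 = m_2/2 = 14/5, d_2 = (m_3 - m_2)/(6h_2) = -14/15. So S'(3) = -28/15.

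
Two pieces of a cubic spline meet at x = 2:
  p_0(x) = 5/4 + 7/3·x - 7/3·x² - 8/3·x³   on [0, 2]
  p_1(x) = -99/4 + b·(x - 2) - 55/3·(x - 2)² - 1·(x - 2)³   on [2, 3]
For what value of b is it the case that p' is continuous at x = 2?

-39

p_0'(x) = 7/3 - 14/3·x - 8·x², so p_0'(2) = -39. On the right, p_1'(2) = b, so b = -39.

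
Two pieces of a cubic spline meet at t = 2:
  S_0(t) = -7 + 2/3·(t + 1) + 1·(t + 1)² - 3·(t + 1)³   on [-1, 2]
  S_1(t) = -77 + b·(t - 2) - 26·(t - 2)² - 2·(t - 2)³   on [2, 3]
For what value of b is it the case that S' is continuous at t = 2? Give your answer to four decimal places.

S_0'(t) = 2/3 + 2·(t + 1) - 9·(t + 1)², so S_0'(2) = -223/3. On the right, S_1'(2) = b, so b = -223/3.

-74.3333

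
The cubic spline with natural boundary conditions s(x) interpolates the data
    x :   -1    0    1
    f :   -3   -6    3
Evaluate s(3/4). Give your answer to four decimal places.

0.0469

With M_i denoting the second derivative at x_i, h_i = 1, 1, and Δ_i = (y_(i+1) − y_i)/h_i = -3, 9:
  1·M_0 + 4·M_1 + 1·M_2 = 6(Δ_1 - Δ_0) = 72
Natural end conditions: M_0 = M_2 = 0.
Solving the tridiagonal system: M_0 = 0, M_1 = 18, M_2 = 0.
On [0, 1], s(x) = -6 + 3·x + 9·x² - 3·x³.
With x = 3/4: s(3/4) = 3/64.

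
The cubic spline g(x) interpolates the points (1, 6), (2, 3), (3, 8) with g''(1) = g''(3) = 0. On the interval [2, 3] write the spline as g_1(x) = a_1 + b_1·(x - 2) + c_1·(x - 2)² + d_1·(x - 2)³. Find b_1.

1

With σ_i denoting the second derivative at x_i, h_i = 1, 1, and Δ_i = (y_(i+1) − y_i)/h_i = -3, 5:
  1·σ_0 + 4·σ_1 + 1·σ_2 = 6(Δ_1 - Δ_0) = 48
Natural end conditions: σ_0 = σ_2 = 0.
Forward elimination and back-substitution give σ_0 = 0, σ_1 = 12, σ_2 = 0.
On [2, 3], with g_1(x) = a_1 + b_1·(x - 2) + c_1·(x - 2)² + d_1·(x - 2)³: c_1 = σ_1/2 = 6, d_1 = (σ_2 - σ_1)/(6h_1) = -2, b_1 = Δ_1 - h_1(2σ_1 + σ_2)/6 = 1.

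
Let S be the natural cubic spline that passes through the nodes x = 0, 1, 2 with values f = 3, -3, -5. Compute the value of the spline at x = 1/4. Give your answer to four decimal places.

Write M_i for S''(x_i). With h_i = 1, 1 and divided differences Δ_i = -6, -2, the continuity of S' gives the tridiagonal system
  1·M_0 + 4·M_1 + 1·M_2 = 6(Δ_1 - Δ_0) = 24
Natural end conditions: M_0 = M_2 = 0.
Solving: M_0 = 0, M_1 = 6, M_2 = 0.
On [0, 1], S(x) = 3 - 7·x + 0·x² + 1·x³.
With x = 1/4: S(1/4) = 81/64.

1.2656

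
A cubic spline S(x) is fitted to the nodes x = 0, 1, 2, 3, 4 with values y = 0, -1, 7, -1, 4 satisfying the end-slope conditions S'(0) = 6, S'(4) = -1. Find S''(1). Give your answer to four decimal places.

Write m_i for S''(x_i). With h_i = 1, 1, 1, 1 and divided differences Δ_i = -1, 8, -8, 5, the continuity of S' gives the tridiagonal system
  1·m_0 + 4·m_1 + 1·m_2 = 6(Δ_1 - Δ_0) = 54
  1·m_1 + 4·m_2 + 1·m_3 = 6(Δ_2 - Δ_1) = -96
  1·m_2 + 4·m_3 + 1·m_4 = 6(Δ_3 - Δ_2) = 78
Clamped end conditions give two more equations: 2h_0·m_0 + h_0·m_1 = 6(Δ_0 - S'(0)) = -42 and h_3·m_3 + 2h_3·m_4 = 6(S'(4) - Δ_3) = -36.
Forward elimination and back-substitution give m_0 = -151/4, m_1 = 67/2, m_2 = -169/4, m_3 = 79/2, m_4 = -151/4.

33.5000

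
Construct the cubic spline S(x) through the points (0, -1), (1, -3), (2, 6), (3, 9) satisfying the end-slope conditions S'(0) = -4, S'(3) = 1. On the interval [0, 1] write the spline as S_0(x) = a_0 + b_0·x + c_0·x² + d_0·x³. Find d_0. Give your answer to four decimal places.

4.3333

Put M_i = S'' at the i-th knot. Here h = (1, 1, 1) and Δ = (-2, 9, 3), so the interior equations h_(i-1)·M_(i-1) + 2(h_(i-1)+h_i)·M_i + h_i·M_(i+1) = 6(Δ_i − Δ_(i-1)) read
  1·M_0 + 4·M_1 + 1·M_2 = 6(Δ_1 - Δ_0) = 66
  1·M_1 + 4·M_2 + 1·M_3 = 6(Δ_2 - Δ_1) = -36
Clamped end conditions give two more equations: 2h_0·M_0 + h_0·M_1 = 6(Δ_0 - S'(0)) = 12 and h_2·M_2 + 2h_2·M_3 = 6(S'(3) - Δ_2) = -12.
Forward elimination and back-substitution give M_0 = -14/3, M_1 = 64/3, M_2 = -44/3, M_3 = 4/3.
On [0, 1], with S_0(x) = a_0 + b_0·x + c_0·x² + d_0·x³: c_0 = M_0/2 = -7/3, d_0 = (M_1 - M_0)/(6h_0) = 13/3, b_0 = Δ_0 - h_0(2M_0 + M_1)/6 = -4.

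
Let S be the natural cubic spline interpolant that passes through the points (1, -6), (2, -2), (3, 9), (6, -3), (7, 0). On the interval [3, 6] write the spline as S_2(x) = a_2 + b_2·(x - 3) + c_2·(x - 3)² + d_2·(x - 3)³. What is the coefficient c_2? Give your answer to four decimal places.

-8.7736

With σ_i denoting the second derivative at x_i, h_i = 1, 1, 3, 1, and Δ_i = (y_(i+1) − y_i)/h_i = 4, 11, -4, 3:
  1·σ_0 + 4·σ_1 + 1·σ_2 = 6(Δ_1 - Δ_0) = 42
  1·σ_1 + 8·σ_2 + 3·σ_3 = 6(Δ_2 - Δ_1) = -90
  3·σ_2 + 8·σ_3 + 1·σ_4 = 6(Δ_3 - Δ_2) = 42
Natural end conditions: σ_0 = σ_4 = 0.
Hence σ_0 = 0, σ_1 = 789/53, σ_2 = -930/53, σ_3 = 627/53, σ_4 = 0.
On [3, 6], with S_2(x) = a_2 + b_2·(x - 3) + c_2·(x - 3)² + d_2·(x - 3)³: c_2 = σ_2/2 = -465/53, d_2 = (σ_3 - σ_2)/(6h_2) = 173/106, b_2 = Δ_2 - h_2(2σ_2 + σ_3)/6 = 809/106.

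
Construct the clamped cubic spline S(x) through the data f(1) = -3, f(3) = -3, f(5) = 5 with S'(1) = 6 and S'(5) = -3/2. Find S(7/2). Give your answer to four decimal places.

-1.0820

Put σ_i = S'' at the i-th knot. Here h = (2, 2) and Δ = (0, 4), so the interior equations h_(i-1)·σ_(i-1) + 2(h_(i-1)+h_i)·σ_i + h_i·σ_(i+1) = 6(Δ_i − Δ_(i-1)) read
  2·σ_0 + 8·σ_1 + 2·σ_2 = 6(Δ_1 - Δ_0) = 24
Clamped end conditions give two more equations: 2h_0·σ_0 + h_0·σ_1 = 6(Δ_0 - S'(1)) = -36 and h_1·σ_1 + 2h_1·σ_2 = 6(S'(5) - Δ_1) = -33.
Hence σ_0 = -111/8, σ_1 = 39/4, σ_2 = -105/8.
On [3, 5], S(x) = -3 + 15/8·(x - 3) + 39/8·(x - 3)² - 61/32·(x - 3)³.
With (x - 3) = 1/2: S(7/2) = -277/256.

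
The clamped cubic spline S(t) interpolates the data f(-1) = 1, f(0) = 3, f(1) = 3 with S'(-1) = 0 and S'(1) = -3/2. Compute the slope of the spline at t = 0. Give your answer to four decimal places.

Put σ_i = S'' at the i-th knot. Here h = (1, 1) and Δ = (2, 0), so the interior equations h_(i-1)·σ_(i-1) + 2(h_(i-1)+h_i)·σ_i + h_i·σ_(i+1) = 6(Δ_i − Δ_(i-1)) read
  1·σ_0 + 4·σ_1 + 1·σ_2 = 6(Δ_1 - Δ_0) = -12
Clamped end conditions give two more equations: 2h_0·σ_0 + h_0·σ_1 = 6(Δ_0 - S'(-1)) = 12 and h_1·σ_1 + 2h_1·σ_2 = 6(S'(1) - Δ_1) = -9.
Solving: σ_0 = 33/4, σ_1 = -9/2, σ_2 = -9/4.
On [0, 1], S'(t) = b_1 + 2c_1·t + 3d_1·t² with b_1 = Δ_1 - h_1(2σ_1 + σ_2)/6 = 15/8, c_1 = σ_1/2 = -9/4, d_1 = (σ_2 - σ_1)/(6h_1) = 3/8. So S'(0) = 15/8.

1.8750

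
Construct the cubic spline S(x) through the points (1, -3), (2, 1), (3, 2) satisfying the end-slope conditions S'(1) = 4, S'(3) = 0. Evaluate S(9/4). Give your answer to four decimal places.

1.5430

Put σ_i = S'' at the i-th knot. Here h = (1, 1) and Δ = (4, 1), so the interior equations h_(i-1)·σ_(i-1) + 2(h_(i-1)+h_i)·σ_i + h_i·σ_(i+1) = 6(Δ_i − Δ_(i-1)) read
  1·σ_0 + 4·σ_1 + 1·σ_2 = 6(Δ_1 - Δ_0) = -18
Clamped end conditions give two more equations: 2h_0·σ_0 + h_0·σ_1 = 6(Δ_0 - S'(1)) = 0 and h_1·σ_1 + 2h_1·σ_2 = 6(S'(3) - Δ_1) = -6.
Forward elimination and back-substitution give σ_0 = 5/2, σ_1 = -5, σ_2 = -1/2.
On [2, 3], S(x) = 1 + 11/4·(x - 2) - 5/2·(x - 2)² + 3/4·(x - 2)³.
With (x - 2) = 1/4: S(9/4) = 395/256.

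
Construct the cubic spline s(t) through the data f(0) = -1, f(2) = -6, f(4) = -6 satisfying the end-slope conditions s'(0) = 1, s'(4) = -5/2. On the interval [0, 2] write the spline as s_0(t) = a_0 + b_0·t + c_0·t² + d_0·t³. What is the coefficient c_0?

-4

With M_i denoting the second derivative at x_i, h_i = 2, 2, and Δ_i = (y_(i+1) − y_i)/h_i = -5/2, 0:
  2·M_0 + 8·M_1 + 2·M_2 = 6(Δ_1 - Δ_0) = 15
Clamped end conditions give two more equations: 2h_0·M_0 + h_0·M_1 = 6(Δ_0 - s'(0)) = -21 and h_1·M_1 + 2h_1·M_2 = 6(s'(4) - Δ_1) = -15.
Solving the tridiagonal system: M_0 = -8, M_1 = 11/2, M_2 = -13/2.
On [0, 2], with s_0(t) = a_0 + b_0·t + c_0·t² + d_0·t³: c_0 = M_0/2 = -4, d_0 = (M_1 - M_0)/(6h_0) = 9/8, b_0 = Δ_0 - h_0(2M_0 + M_1)/6 = 1.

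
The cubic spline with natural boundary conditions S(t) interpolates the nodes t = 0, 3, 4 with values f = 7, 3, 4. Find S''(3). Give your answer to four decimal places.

1.7500

Put M_i = S'' at the i-th knot. Here h = (3, 1) and Δ = (-4/3, 1), so the interior equations h_(i-1)·M_(i-1) + 2(h_(i-1)+h_i)·M_i + h_i·M_(i+1) = 6(Δ_i − Δ_(i-1)) read
  3·M_0 + 8·M_1 + 1·M_2 = 6(Δ_1 - Δ_0) = 14
Natural end conditions: M_0 = M_2 = 0.
Solving the tridiagonal system: M_0 = 0, M_1 = 7/4, M_2 = 0.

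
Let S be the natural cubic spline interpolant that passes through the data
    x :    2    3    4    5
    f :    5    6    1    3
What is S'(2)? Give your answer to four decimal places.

3.0667

Write m_i for S''(x_i). With h_i = 1, 1, 1 and divided differences Δ_i = 1, -5, 2, the continuity of S' gives the tridiagonal system
  1·m_0 + 4·m_1 + 1·m_2 = 6(Δ_1 - Δ_0) = -36
  1·m_1 + 4·m_2 + 1·m_3 = 6(Δ_2 - Δ_1) = 42
Natural end conditions: m_0 = m_3 = 0.
Solving the tridiagonal system: m_0 = 0, m_1 = -62/5, m_2 = 68/5, m_3 = 0.
On [2, 3], S'(x) = b_0 + 2c_0·(x - 2) + 3d_0·(x - 2)² with b_0 = Δ_0 - h_0(2m_0 + m_1)/6 = 46/15, c_0 = m_0/2 = 0, d_0 = (m_1 - m_0)/(6h_0) = -31/15. So S'(2) = 46/15.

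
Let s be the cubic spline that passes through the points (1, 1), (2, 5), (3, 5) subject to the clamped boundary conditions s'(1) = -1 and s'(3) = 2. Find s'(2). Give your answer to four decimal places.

With M_i denoting the second derivative at x_i, h_i = 1, 1, and Δ_i = (y_(i+1) − y_i)/h_i = 4, 0:
  1·M_0 + 4·M_1 + 1·M_2 = 6(Δ_1 - Δ_0) = -24
Clamped end conditions give two more equations: 2h_0·M_0 + h_0·M_1 = 6(Δ_0 - s'(1)) = 30 and h_1·M_1 + 2h_1·M_2 = 6(s'(3) - Δ_1) = 12.
Hence M_0 = 45/2, M_1 = -15, M_2 = 27/2.
On [2, 3], s'(t) = b_1 + 2c_1·(t - 2) + 3d_1·(t - 2)² with b_1 = Δ_1 - h_1(2M_1 + M_2)/6 = 11/4, c_1 = M_1/2 = -15/2, d_1 = (M_2 - M_1)/(6h_1) = 19/4. So s'(2) = 11/4.

2.7500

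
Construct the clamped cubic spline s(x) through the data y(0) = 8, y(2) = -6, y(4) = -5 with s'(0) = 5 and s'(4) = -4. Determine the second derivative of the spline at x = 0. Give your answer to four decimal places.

Put M_i = s'' at the i-th knot. Here h = (2, 2) and Δ = (-7, 1/2), so the interior equations h_(i-1)·M_(i-1) + 2(h_(i-1)+h_i)·M_i + h_i·M_(i+1) = 6(Δ_i − Δ_(i-1)) read
  2·M_0 + 8·M_1 + 2·M_2 = 6(Δ_1 - Δ_0) = 45
Clamped end conditions give two more equations: 2h_0·M_0 + h_0·M_1 = 6(Δ_0 - s'(0)) = -72 and h_1·M_1 + 2h_1·M_2 = 6(s'(4) - Δ_1) = -27.
Solving: M_0 = -207/8, M_1 = 63/4, M_2 = -117/8.

-25.8750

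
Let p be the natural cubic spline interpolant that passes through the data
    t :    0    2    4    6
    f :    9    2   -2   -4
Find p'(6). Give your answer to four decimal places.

Let M_i = p''(x_i). Step sizes h_i = 2, 2, 2; slopes of the chords Δ_i = (y_(i+1) - y_i)/h_i = -7/2, -2, -1.
  2·M_0 + 8·M_1 + 2·M_2 = 6(Δ_1 - Δ_0) = 9
  2·M_1 + 8·M_2 + 2·M_3 = 6(Δ_2 - Δ_1) = 6
Natural end conditions: M_0 = M_3 = 0.
Forward elimination and back-substitution give M_0 = 0, M_1 = 1, M_2 = 1/2, M_3 = 0.
On [4, 6], p'(t) = b_2 + 2c_2·(t - 4) + 3d_2·(t - 4)² with b_2 = Δ_2 - h_2(2M_2 + M_3)/6 = -4/3, c_2 = M_2/2 = 1/4, d_2 = (M_3 - M_2)/(6h_2) = -1/24. So p'(6) = -5/6.

-0.8333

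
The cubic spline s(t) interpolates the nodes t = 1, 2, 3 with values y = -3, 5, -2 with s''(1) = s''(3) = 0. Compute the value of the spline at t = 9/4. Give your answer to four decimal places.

With M_i denoting the second derivative at x_i, h_i = 1, 1, and Δ_i = (y_(i+1) − y_i)/h_i = 8, -7:
  1·M_0 + 4·M_1 + 1·M_2 = 6(Δ_1 - Δ_0) = -90
Natural end conditions: M_0 = M_2 = 0.
Hence M_0 = 0, M_1 = -45/2, M_2 = 0.
On [2, 3], s(t) = 5 + 1/2·(t - 2) - 45/4·(t - 2)² + 15/4·(t - 2)³.
With (t - 2) = 1/4: s(9/4) = 1147/256.

4.4805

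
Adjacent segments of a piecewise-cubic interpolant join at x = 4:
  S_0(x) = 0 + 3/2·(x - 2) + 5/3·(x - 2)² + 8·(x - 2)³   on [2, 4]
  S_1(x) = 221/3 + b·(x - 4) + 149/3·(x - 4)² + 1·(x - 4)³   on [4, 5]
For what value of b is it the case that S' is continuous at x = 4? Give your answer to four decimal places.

104.1667

S_0'(x) = 3/2 + 10/3·(x - 2) + 24·(x - 2)², so S_0'(4) = 625/6. On the right, S_1'(4) = b, so b = 625/6.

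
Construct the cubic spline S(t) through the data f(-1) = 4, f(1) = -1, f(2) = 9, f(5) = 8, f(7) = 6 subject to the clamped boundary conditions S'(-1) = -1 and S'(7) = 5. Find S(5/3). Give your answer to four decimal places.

Let m_i = S''(x_i). Step sizes h_i = 2, 1, 3, 2; slopes of the chords Δ_i = (y_(i+1) - y_i)/h_i = -5/2, 10, -1/3, -1.
  2·m_0 + 6·m_1 + 1·m_2 = 6(Δ_1 - Δ_0) = 75
  1·m_1 + 8·m_2 + 3·m_3 = 6(Δ_2 - Δ_1) = -62
  3·m_2 + 10·m_3 + 2·m_4 = 6(Δ_3 - Δ_2) = -4
Clamped end conditions give two more equations: 2h_0·m_0 + h_0·m_1 = 6(Δ_0 - S'(-1)) = -9 and h_3·m_3 + 2h_3·m_4 = 6(S'(7) - Δ_3) = 36.
Solving the tridiagonal system: m_0 = -4585/408, m_1 = 3667/204, m_2 = -2117/204, m_3 = 69/68, m_4 = 1155/136.
On [1, 2], S(t) = -1 + 2341/408·(t - 1) + 3667/408·(t - 1)² - 241/51·(t - 1)³.
With (t - 1) = 2/3: S(5/3) = 29851/5508.

5.4196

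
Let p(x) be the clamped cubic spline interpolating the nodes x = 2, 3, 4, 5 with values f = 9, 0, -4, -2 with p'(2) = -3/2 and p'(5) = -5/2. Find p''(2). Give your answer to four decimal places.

-28.4667

Write M_i for p''(x_i). With h_i = 1, 1, 1 and divided differences Δ_i = -9, -4, 2, the continuity of p' gives the tridiagonal system
  1·M_0 + 4·M_1 + 1·M_2 = 6(Δ_1 - Δ_0) = 30
  1·M_1 + 4·M_2 + 1·M_3 = 6(Δ_2 - Δ_1) = 36
Clamped end conditions give two more equations: 2h_0·M_0 + h_0·M_1 = 6(Δ_0 - p'(2)) = -45 and h_2·M_2 + 2h_2·M_3 = 6(p'(5) - Δ_2) = -27.
Hence M_0 = -427/15, M_1 = 179/15, M_2 = 161/15, M_3 = -283/15.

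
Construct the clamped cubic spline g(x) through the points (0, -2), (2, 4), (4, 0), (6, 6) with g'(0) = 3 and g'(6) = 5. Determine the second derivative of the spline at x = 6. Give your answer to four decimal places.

With M_i denoting the second derivative at x_i, h_i = 2, 2, 2, and Δ_i = (y_(i+1) − y_i)/h_i = 3, -2, 3:
  2·M_0 + 8·M_1 + 2·M_2 = 6(Δ_1 - Δ_0) = -30
  2·M_1 + 8·M_2 + 2·M_3 = 6(Δ_2 - Δ_1) = 30
Clamped end conditions give two more equations: 2h_0·M_0 + h_0·M_1 = 6(Δ_0 - g'(0)) = 0 and h_2·M_2 + 2h_2·M_3 = 6(g'(6) - Δ_2) = 12.
Solving: M_0 = 43/15, M_1 = -86/15, M_2 = 76/15, M_3 = 7/15.

0.4667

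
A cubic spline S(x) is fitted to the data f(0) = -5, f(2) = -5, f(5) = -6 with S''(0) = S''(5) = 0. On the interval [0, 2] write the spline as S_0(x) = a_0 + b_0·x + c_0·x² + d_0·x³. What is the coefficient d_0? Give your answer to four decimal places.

Put σ_i = S'' at the i-th knot. Here h = (2, 3) and Δ = (0, -1/3), so the interior equations h_(i-1)·σ_(i-1) + 2(h_(i-1)+h_i)·σ_i + h_i·σ_(i+1) = 6(Δ_i − Δ_(i-1)) read
  2·σ_0 + 10·σ_1 + 3·σ_2 = 6(Δ_1 - Δ_0) = -2
Natural end conditions: σ_0 = σ_2 = 0.
Forward elimination and back-substitution give σ_0 = 0, σ_1 = -1/5, σ_2 = 0.
On [0, 2], with S_0(x) = a_0 + b_0·x + c_0·x² + d_0·x³: c_0 = σ_0/2 = 0, d_0 = (σ_1 - σ_0)/(6h_0) = -1/60, b_0 = Δ_0 - h_0(2σ_0 + σ_1)/6 = 1/15.

-0.0167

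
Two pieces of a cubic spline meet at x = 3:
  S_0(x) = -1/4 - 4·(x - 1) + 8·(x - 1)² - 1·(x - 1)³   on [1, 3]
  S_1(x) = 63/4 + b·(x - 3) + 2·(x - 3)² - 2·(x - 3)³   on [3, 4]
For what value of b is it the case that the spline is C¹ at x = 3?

16

S_0'(x) = -4 + 16·(x - 1) - 3·(x - 1)², so S_0'(3) = 16. On the right, S_1'(3) = b, so b = 16.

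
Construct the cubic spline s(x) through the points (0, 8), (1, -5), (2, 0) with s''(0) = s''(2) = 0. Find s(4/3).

-5

Put M_i = s'' at the i-th knot. Here h = (1, 1) and Δ = (-13, 5), so the interior equations h_(i-1)·M_(i-1) + 2(h_(i-1)+h_i)·M_i + h_i·M_(i+1) = 6(Δ_i − Δ_(i-1)) read
  1·M_0 + 4·M_1 + 1·M_2 = 6(Δ_1 - Δ_0) = 108
Natural end conditions: M_0 = M_2 = 0.
Hence M_0 = 0, M_1 = 27, M_2 = 0.
On [1, 2], s(x) = -5 - 4·(x - 1) + 27/2·(x - 1)² - 9/2·(x - 1)³.
With (x - 1) = 1/3: s(4/3) = -5.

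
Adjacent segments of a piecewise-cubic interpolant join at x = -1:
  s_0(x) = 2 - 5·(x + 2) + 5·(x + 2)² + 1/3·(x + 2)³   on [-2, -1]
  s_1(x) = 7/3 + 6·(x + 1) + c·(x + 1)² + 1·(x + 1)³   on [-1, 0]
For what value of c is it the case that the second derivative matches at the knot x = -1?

s_0''(x) = 10 + 2·(x + 2), so s_0''(-1) = 12. On the right, s_1''(-1) = 2c, so c = 6.

6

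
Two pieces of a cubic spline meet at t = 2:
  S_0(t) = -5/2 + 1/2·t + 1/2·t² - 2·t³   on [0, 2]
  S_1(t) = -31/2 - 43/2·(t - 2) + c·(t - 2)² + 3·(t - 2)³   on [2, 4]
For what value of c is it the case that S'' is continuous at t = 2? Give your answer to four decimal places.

S_0''(t) = 1 - 12·t, so S_0''(2) = -23. On the right, S_1''(2) = 2c, so c = -23/2.

-11.5000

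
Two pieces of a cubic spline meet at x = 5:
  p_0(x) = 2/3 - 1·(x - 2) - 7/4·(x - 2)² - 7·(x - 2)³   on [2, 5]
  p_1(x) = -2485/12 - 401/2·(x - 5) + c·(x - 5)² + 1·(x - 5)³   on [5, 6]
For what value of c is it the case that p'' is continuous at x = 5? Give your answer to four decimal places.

p_0''(x) = -7/2 - 42·(x - 2), so p_0''(5) = -259/2. On the right, p_1''(5) = 2c, so c = -259/4.

-64.7500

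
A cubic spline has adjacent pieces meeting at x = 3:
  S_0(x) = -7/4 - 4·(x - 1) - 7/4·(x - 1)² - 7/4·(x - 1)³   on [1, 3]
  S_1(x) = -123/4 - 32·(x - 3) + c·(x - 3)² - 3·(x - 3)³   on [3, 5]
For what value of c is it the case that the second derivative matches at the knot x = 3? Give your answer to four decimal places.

S_0''(x) = -7/2 - 21/2·(x - 1), so S_0''(3) = -49/2. On the right, S_1''(3) = 2c, so c = -49/4.

-12.2500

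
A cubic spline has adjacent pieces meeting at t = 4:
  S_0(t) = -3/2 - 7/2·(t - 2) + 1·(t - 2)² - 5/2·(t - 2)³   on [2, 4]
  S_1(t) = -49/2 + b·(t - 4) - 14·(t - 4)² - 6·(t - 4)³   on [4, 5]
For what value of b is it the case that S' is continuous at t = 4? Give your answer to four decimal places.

-29.5000

S_0'(t) = -7/2 + 2·(t - 2) - 15/2·(t - 2)², so S_0'(4) = -59/2. On the right, S_1'(4) = b, so b = -59/2.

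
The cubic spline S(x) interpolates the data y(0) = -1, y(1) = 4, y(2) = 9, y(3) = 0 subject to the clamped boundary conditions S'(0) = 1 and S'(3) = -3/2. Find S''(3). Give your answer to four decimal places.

38.5333

Let M_i = S''(x_i). Step sizes h_i = 1, 1, 1; slopes of the chords Δ_i = (y_(i+1) - y_i)/h_i = 5, 5, -9.
  1·M_0 + 4·M_1 + 1·M_2 = 6(Δ_1 - Δ_0) = 0
  1·M_1 + 4·M_2 + 1·M_3 = 6(Δ_2 - Δ_1) = -84
Clamped end conditions give two more equations: 2h_0·M_0 + h_0·M_1 = 6(Δ_0 - S'(0)) = 24 and h_2·M_2 + 2h_2·M_3 = 6(S'(3) - Δ_2) = 45.
Solving: M_0 = 137/15, M_1 = 86/15, M_2 = -481/15, M_3 = 578/15.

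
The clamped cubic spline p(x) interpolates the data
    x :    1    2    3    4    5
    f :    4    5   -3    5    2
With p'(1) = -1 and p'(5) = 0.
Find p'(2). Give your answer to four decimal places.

-5.0893

With M_i denoting the second derivative at x_i, h_i = 1, 1, 1, 1, and Δ_i = (y_(i+1) − y_i)/h_i = 1, -8, 8, -3:
  1·M_0 + 4·M_1 + 1·M_2 = 6(Δ_1 - Δ_0) = -54
  1·M_1 + 4·M_2 + 1·M_3 = 6(Δ_2 - Δ_1) = 96
  1·M_2 + 4·M_3 + 1·M_4 = 6(Δ_3 - Δ_2) = -66
Clamped end conditions give two more equations: 2h_0·M_0 + h_0·M_1 = 6(Δ_0 - p'(1)) = 12 and h_3·M_3 + 2h_3·M_4 = 6(p'(5) - Δ_3) = 18.
Solving the tridiagonal system: M_0 = 565/28, M_1 = -397/14, M_2 = 157/4, M_3 = -457/14, M_4 = 709/28.
On [2, 3], p'(x) = b_1 + 2c_1·(x - 2) + 3d_1·(x - 2)² with b_1 = Δ_1 - h_1(2M_1 + M_2)/6 = -285/56, c_1 = M_1/2 = -397/28, d_1 = (M_2 - M_1)/(6h_1) = 631/56. So p'(2) = -285/56.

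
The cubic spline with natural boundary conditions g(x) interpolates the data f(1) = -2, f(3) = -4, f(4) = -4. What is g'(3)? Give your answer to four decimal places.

Write σ_i for g''(x_i). With h_i = 2, 1 and divided differences Δ_i = -1, 0, the continuity of g' gives the tridiagonal system
  2·σ_0 + 6·σ_1 + 1·σ_2 = 6(Δ_1 - Δ_0) = 6
Natural end conditions: σ_0 = σ_2 = 0.
Hence σ_0 = 0, σ_1 = 1, σ_2 = 0.
On [3, 4], g'(x) = b_1 + 2c_1·(x - 3) + 3d_1·(x - 3)² with b_1 = Δ_1 - h_1(2σ_1 + σ_2)/6 = -1/3, c_1 = σ_1/2 = 1/2, d_1 = (σ_2 - σ_1)/(6h_1) = -1/6. So g'(3) = -1/3.

-0.3333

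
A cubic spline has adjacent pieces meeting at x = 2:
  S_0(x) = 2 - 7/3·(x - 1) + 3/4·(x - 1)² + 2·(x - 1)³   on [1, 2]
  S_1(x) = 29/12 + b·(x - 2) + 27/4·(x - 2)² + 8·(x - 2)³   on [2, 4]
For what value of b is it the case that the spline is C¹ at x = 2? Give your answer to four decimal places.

S_0'(x) = -7/3 + 3/2·(x - 1) + 6·(x - 1)², so S_0'(2) = 31/6. On the right, S_1'(2) = b, so b = 31/6.

5.1667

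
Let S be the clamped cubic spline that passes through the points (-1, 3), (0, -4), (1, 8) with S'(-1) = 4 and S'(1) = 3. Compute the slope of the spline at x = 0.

2

Write σ_i for S''(x_i). With h_i = 1, 1 and divided differences Δ_i = -7, 12, the continuity of S' gives the tridiagonal system
  1·σ_0 + 4·σ_1 + 1·σ_2 = 6(Δ_1 - Δ_0) = 114
Clamped end conditions give two more equations: 2h_0·σ_0 + h_0·σ_1 = 6(Δ_0 - S'(-1)) = -66 and h_1·σ_1 + 2h_1·σ_2 = 6(S'(1) - Δ_1) = -54.
Hence σ_0 = -62, σ_1 = 58, σ_2 = -56.
On [0, 1], S'(x) = b_1 + 2c_1·x + 3d_1·x² with b_1 = Δ_1 - h_1(2σ_1 + σ_2)/6 = 2, c_1 = σ_1/2 = 29, d_1 = (σ_2 - σ_1)/(6h_1) = -19. So S'(0) = 2.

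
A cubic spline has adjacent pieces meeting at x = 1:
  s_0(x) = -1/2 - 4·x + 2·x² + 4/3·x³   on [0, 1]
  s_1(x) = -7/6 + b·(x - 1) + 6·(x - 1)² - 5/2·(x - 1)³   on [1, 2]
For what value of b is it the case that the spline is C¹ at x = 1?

s_0'(x) = -4 + 4·x + 4·x², so s_0'(1) = 4. On the right, s_1'(1) = b, so b = 4.

4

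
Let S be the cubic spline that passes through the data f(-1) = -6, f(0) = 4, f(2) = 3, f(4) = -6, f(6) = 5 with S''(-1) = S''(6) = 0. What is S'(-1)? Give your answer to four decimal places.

11.6037

Put m_i = S'' at the i-th knot. Here h = (1, 2, 2, 2) and Δ = (10, -1/2, -9/2, 11/2), so the interior equations h_(i-1)·m_(i-1) + 2(h_(i-1)+h_i)·m_i + h_i·m_(i+1) = 6(Δ_i − Δ_(i-1)) read
  1·m_0 + 6·m_1 + 2·m_2 = 6(Δ_1 - Δ_0) = -63
  2·m_1 + 8·m_2 + 2·m_3 = 6(Δ_2 - Δ_1) = -24
  2·m_2 + 8·m_3 + 2·m_4 = 6(Δ_3 - Δ_2) = 60
Natural end conditions: m_0 = m_4 = 0.
Solving: m_0 = 0, m_1 = -789/82, m_2 = -108/41, m_3 = 669/82, m_4 = 0.
On [-1, 0], S'(x) = b_0 + 2c_0·(x + 1) + 3d_0·(x + 1)² with b_0 = Δ_0 - h_0(2m_0 + m_1)/6 = 1903/164, c_0 = m_0/2 = 0, d_0 = (m_1 - m_0)/(6h_0) = -263/164. So S'(-1) = 1903/164.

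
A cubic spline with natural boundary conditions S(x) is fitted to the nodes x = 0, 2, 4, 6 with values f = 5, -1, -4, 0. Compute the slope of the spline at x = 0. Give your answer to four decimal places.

Write σ_i for S''(x_i). With h_i = 2, 2, 2 and divided differences Δ_i = -3, -3/2, 2, the continuity of S' gives the tridiagonal system
  2·σ_0 + 8·σ_1 + 2·σ_2 = 6(Δ_1 - Δ_0) = 9
  2·σ_1 + 8·σ_2 + 2·σ_3 = 6(Δ_2 - Δ_1) = 21
Natural end conditions: σ_0 = σ_3 = 0.
Hence σ_0 = 0, σ_1 = 1/2, σ_2 = 5/2, σ_3 = 0.
On [0, 2], S'(x) = b_0 + 2c_0·x + 3d_0·x² with b_0 = Δ_0 - h_0(2σ_0 + σ_1)/6 = -19/6, c_0 = σ_0/2 = 0, d_0 = (σ_1 - σ_0)/(6h_0) = 1/24. So S'(0) = -19/6.

-3.1667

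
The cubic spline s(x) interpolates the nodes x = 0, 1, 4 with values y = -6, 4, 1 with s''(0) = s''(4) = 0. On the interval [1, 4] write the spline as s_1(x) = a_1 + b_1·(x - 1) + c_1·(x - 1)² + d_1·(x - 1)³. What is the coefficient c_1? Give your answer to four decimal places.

Put M_i = s'' at the i-th knot. Here h = (1, 3) and Δ = (10, -1), so the interior equations h_(i-1)·M_(i-1) + 2(h_(i-1)+h_i)·M_i + h_i·M_(i+1) = 6(Δ_i − Δ_(i-1)) read
  1·M_0 + 8·M_1 + 3·M_2 = 6(Δ_1 - Δ_0) = -66
Natural end conditions: M_0 = M_2 = 0.
Hence M_0 = 0, M_1 = -33/4, M_2 = 0.
On [1, 4], with s_1(x) = a_1 + b_1·(x - 1) + c_1·(x - 1)² + d_1·(x - 1)³: c_1 = M_1/2 = -33/8, d_1 = (M_2 - M_1)/(6h_1) = 11/24, b_1 = Δ_1 - h_1(2M_1 + M_2)/6 = 29/4.

-4.1250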